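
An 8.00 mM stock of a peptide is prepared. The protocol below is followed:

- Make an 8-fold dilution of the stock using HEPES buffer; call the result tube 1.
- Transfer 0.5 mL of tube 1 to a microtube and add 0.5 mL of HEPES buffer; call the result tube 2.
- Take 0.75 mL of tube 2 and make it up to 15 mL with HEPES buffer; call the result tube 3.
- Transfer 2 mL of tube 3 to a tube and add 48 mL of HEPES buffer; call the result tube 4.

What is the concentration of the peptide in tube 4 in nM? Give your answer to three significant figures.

Step 1: 8-fold → factor 8
Step 2: 0.5 mL + 0.5 mL = 1 mL total → factor 1/0.5 = 2
Step 3: 0.75 mL brought to 15 mL → factor 15/0.75 = 20
Step 4: 2 mL + 48 mL = 50 mL total → factor 50/2 = 25
Overall dilution factor = 8 × 2 × 20 × 25 = 8000
Final = 8.00 mM / 8000 = 0.001000 mM = 1.00 × 10^3 nM

1.00 × 10^3 nM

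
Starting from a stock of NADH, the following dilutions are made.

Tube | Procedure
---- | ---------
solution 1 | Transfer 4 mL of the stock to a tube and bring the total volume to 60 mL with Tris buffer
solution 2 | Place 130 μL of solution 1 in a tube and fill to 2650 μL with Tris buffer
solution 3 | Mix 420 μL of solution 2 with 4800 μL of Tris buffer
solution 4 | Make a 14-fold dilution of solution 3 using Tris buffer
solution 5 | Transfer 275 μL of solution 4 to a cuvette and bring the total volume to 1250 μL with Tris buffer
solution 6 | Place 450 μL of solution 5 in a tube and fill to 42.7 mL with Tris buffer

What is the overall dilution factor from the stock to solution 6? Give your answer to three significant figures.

2.29 × 10^7

Step 1: 4 mL brought to 60 mL → factor 60/4 = 15
Step 2: 130 μL brought to 2650 μL → factor 2650/130 = 20.385
Step 3: 420 μL + 4800 μL = 5220 μL total → factor 5220/420 = 12.429
Step 4: 14-fold → factor 14
Step 5: 275 μL brought to 1250 μL → factor 1250/275 = 4.5455
Step 6: 450 μL brought to 42.7 mL → factor 42700/450 = 94.889
Overall dilution factor = 15 × 20.385 × 12.429 × 14 × 4.5455 × 94.889 = 2.2948 × 10^7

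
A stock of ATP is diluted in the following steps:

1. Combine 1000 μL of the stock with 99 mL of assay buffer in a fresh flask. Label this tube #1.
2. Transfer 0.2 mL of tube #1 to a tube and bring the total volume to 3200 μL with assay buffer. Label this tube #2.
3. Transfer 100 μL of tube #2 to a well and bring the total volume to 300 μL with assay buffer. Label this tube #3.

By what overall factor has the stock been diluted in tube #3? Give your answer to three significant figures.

4.80 × 10^3

Step 1: 1000 μL + 99 mL = 1 × 10^5 μL total → factor 1 × 10^5/1000 = 100
Step 2: 0.2 mL brought to 3200 μL → factor 3.2/0.2 = 16
Step 3: 100 μL brought to 300 μL → factor 300/100 = 3
Overall dilution factor = 100 × 16 × 3 = 4800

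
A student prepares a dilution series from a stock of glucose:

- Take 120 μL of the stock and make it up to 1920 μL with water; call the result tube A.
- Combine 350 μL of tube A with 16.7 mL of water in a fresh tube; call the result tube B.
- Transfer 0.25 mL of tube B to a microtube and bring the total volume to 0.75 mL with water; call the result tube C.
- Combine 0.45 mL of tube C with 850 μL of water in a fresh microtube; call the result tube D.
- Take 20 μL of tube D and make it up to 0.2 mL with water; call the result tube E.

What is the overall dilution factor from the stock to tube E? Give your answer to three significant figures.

Step 1: 120 μL brought to 1920 μL → factor 1920/120 = 16
Step 2: 350 μL + 16.7 mL = 17050 μL total → factor 17050/350 = 48.714
Step 3: 0.25 mL brought to 0.75 mL → factor 0.75/0.25 = 3
Step 4: 0.45 mL + 850 μL = 1.3 mL total → factor 1.3/0.45 = 2.8889
Step 5: 20 μL brought to 0.2 mL → factor 200/20 = 10
Overall dilution factor = 16 × 48.714 × 3 × 2.8889 × 10 = 67550

6.76 × 10^4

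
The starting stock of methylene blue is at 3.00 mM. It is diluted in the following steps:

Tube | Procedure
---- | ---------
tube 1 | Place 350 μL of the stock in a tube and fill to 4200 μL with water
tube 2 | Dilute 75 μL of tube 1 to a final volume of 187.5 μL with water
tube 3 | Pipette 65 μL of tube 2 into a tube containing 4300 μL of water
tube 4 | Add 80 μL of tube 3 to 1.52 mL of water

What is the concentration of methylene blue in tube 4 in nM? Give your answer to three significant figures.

74.5 nM

Step 1: 350 μL brought to 4200 μL → factor 4200/350 = 12
Step 2: 75 μL brought to 187.5 μL → factor 187.5/75 = 2.5
Step 3: 65 μL + 4300 μL = 4365 μL total → factor 4365/65 = 67.154
Step 4: 80 μL + 1.52 mL = 1600 μL total → factor 1600/80 = 20
Overall dilution factor = 12 × 2.5 × 67.154 × 20 = 40292
Final = 3.00 mM / 40292 = 7.446 × 10^-5 mM = 74.5 nM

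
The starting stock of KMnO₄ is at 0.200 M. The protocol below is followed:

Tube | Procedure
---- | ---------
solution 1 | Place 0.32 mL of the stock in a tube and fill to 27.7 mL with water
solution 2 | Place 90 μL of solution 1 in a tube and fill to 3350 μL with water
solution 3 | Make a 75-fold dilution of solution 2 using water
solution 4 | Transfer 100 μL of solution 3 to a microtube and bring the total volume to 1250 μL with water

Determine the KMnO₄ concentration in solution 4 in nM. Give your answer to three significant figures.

66.2 nM

Step 1: 0.32 mL brought to 27.7 mL → factor 27.7/0.32 = 86.562
Step 2: 90 μL brought to 3350 μL → factor 3350/90 = 37.222
Step 3: 75-fold → factor 75
Step 4: 100 μL brought to 1250 μL → factor 1250/100 = 12.5
Overall dilution factor = 86.562 × 37.222 × 75 × 12.5 = 3.0207 × 10^6
Final = 0.200 M / 3.0207 × 10^6 = 6.621 × 10^-8 M = 66.2 nM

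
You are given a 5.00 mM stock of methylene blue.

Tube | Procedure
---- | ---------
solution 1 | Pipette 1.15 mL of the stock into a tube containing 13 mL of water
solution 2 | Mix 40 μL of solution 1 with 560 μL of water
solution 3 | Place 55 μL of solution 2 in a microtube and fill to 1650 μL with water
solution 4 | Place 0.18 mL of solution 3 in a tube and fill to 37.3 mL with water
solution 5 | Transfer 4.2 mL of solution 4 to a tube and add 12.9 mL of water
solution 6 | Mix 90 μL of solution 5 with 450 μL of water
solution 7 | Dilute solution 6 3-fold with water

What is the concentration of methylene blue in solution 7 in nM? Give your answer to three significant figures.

Step 1: 1.15 mL + 13 mL = 14.15 mL total → factor 14.15/1.15 = 12.304
Step 2: 40 μL + 560 μL = 600 μL total → factor 600/40 = 15
Step 3: 55 μL brought to 1650 μL → factor 1650/55 = 30
Step 4: 0.18 mL brought to 37.3 mL → factor 37.3/0.18 = 207.22
Step 5: 4.2 mL + 12.9 mL = 17.1 mL total → factor 17.1/4.2 = 4.0714
Step 6: 90 μL + 450 μL = 540 μL total → factor 540/90 = 6
Step 7: 3-fold → factor 3
Overall dilution factor = 12.304 × 15 × 30 × 207.22 × 4.0714 × 6 × 3 = 8.4087 × 10^7
Final = 5.00 mM / 8.4087 × 10^7 = 5.946 × 10^-8 mM = 0.0595 nM

0.0595 nM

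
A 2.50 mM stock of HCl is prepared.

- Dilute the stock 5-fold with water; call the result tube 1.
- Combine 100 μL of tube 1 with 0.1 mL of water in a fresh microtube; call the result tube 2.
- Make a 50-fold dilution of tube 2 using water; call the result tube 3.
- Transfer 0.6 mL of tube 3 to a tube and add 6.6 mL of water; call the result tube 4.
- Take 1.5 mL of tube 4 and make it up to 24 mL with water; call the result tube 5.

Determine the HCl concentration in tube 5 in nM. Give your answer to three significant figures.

Step 1: 5-fold → factor 5
Step 2: 100 μL + 0.1 mL = 200 μL total → factor 200/100 = 2
Step 3: 50-fold → factor 50
Step 4: 0.6 mL + 6.6 mL = 7.2 mL total → factor 7.2/0.6 = 12
Step 5: 1.5 mL brought to 24 mL → factor 24/1.5 = 16
Overall dilution factor = 5 × 2 × 50 × 12 × 16 = 96000
Final = 2.50 mM / 96000 = 2.604 × 10^-5 mM = 26.0 nM

26.0 nM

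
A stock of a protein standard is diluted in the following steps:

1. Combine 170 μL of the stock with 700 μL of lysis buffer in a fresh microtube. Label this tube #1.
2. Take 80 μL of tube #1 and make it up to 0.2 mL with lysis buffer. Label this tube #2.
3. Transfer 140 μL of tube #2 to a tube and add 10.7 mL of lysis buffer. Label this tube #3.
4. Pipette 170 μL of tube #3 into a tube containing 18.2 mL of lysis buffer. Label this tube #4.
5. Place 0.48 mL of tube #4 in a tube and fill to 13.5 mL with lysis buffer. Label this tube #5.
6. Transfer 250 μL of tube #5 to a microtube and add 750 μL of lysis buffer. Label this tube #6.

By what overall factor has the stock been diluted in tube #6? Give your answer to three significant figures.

1.20 × 10^7

Step 1: 170 μL + 700 μL = 870 μL total → factor 870/170 = 5.1176
Step 2: 80 μL brought to 0.2 mL → factor 200/80 = 2.5
Step 3: 140 μL + 10.7 mL = 10840 μL total → factor 10840/140 = 77.429
Step 4: 170 μL + 18.2 mL = 18370 μL total → factor 18370/170 = 108.06
Step 5: 0.48 mL brought to 13.5 mL → factor 13.5/0.48 = 28.125
Step 6: 250 μL + 750 μL = 1000 μL total → factor 1000/250 = 4
Overall dilution factor = 5.1176 × 2.5 × 77.429 × 108.06 × 28.125 × 4 = 1.2043 × 10^7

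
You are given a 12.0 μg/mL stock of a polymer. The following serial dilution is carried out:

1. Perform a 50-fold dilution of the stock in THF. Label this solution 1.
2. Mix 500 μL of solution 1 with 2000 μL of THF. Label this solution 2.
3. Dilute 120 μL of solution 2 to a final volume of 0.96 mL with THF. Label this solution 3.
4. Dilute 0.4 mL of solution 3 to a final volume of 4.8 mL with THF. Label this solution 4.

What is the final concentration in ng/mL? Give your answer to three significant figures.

0.500 ng/mL

Step 1: 50-fold → factor 50
Step 2: 500 μL + 2000 μL = 2500 μL total → factor 2500/500 = 5
Step 3: 120 μL brought to 0.96 mL → factor 960/120 = 8
Step 4: 0.4 mL brought to 4.8 mL → factor 4.8/0.4 = 12
Overall dilution factor = 50 × 5 × 8 × 12 = 24000
Final = 12.0 μg/mL / 24000 = 0.0005000 μg/mL = 0.500 ng/mL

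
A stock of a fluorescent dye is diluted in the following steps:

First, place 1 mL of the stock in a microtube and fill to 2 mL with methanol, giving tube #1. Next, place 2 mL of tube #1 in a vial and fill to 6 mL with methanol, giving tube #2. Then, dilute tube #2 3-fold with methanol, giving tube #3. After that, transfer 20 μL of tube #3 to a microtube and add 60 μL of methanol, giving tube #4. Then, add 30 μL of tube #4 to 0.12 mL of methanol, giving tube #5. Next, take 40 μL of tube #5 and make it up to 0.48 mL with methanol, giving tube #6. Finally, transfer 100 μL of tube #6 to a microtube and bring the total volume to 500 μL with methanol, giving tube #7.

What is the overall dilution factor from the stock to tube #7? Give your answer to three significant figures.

2.16 × 10^4

Step 1: 1 mL brought to 2 mL → factor 2/1 = 2
Step 2: 2 mL brought to 6 mL → factor 6/2 = 3
Step 3: 3-fold → factor 3
Step 4: 20 μL + 60 μL = 80 μL total → factor 80/20 = 4
Step 5: 30 μL + 0.12 mL = 150 μL total → factor 150/30 = 5
Step 6: 40 μL brought to 0.48 mL → factor 480/40 = 12
Step 7: 100 μL brought to 500 μL → factor 500/100 = 5
Overall dilution factor = 2 × 3 × 3 × 4 × 5 × 12 × 5 = 21600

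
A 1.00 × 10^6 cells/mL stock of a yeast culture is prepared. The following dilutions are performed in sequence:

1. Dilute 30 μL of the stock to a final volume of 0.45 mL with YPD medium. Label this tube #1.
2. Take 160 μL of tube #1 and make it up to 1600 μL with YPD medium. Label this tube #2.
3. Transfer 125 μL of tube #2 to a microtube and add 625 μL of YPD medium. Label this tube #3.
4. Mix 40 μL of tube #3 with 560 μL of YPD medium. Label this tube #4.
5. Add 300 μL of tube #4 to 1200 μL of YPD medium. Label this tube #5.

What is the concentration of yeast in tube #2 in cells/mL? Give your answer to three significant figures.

Step 1: 30 μL brought to 0.45 mL → factor 450/30 = 15
Step 2: 160 μL brought to 1600 μL → factor 1600/160 = 10
Dilution factor through tube #2 = 15 × 10 = 150
[tube #2] = 1.00 × 10^6 cells/mL / 150 = 6.67 × 10^3 cells/mL

6.67 × 10^3 cells/mL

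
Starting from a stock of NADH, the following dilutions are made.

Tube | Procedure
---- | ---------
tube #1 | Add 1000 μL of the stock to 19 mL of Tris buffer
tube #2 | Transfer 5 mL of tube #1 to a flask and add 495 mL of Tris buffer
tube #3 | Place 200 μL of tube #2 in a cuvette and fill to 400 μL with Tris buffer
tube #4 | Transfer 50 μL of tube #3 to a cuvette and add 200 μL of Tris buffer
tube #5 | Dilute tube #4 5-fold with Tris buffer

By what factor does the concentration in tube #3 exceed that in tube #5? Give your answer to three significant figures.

25.0

Step 1: 1000 μL + 19 mL = 20000 μL total → factor 20000/1000 = 20
Step 2: 5 mL + 495 mL = 500 mL total → factor 500/5 = 100
Step 3: 200 μL brought to 400 μL → factor 400/200 = 2
Step 4: 50 μL + 200 μL = 250 μL total → factor 250/50 = 5
Step 5: 5-fold → factor 5
Dilution factor to tube #3 = 4000; to tube #5 = 1 × 10^5
[tube #3]/[tube #5] = (factor to tube #5)/(factor to tube #3) = 1 × 10^5/4000 = 25.0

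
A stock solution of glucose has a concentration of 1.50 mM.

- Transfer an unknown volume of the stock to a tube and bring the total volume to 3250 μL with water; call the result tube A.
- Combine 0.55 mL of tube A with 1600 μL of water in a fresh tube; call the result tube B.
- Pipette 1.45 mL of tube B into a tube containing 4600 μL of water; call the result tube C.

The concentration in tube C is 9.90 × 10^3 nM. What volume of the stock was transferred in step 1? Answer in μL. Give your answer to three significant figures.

Step 1: v brought to 3250 μL → factor = 3250 μL/v
Step 2: 0.55 mL + 1600 μL = 2.15 mL total → factor 2.15/0.55 = 3.9091
Step 3: 1.45 mL + 4600 μL = 6.05 mL total → factor 6.05/1.45 = 4.1724
Product of known-step factors = 16.31
Overall factor = 1.50 mM / (9.90 × 10^3 nM) = 151.52
Step-1 factor = 151.52 / 16.31 = 9.2895
v = 3250 μL / 9.2895 = 350 μL

350 μL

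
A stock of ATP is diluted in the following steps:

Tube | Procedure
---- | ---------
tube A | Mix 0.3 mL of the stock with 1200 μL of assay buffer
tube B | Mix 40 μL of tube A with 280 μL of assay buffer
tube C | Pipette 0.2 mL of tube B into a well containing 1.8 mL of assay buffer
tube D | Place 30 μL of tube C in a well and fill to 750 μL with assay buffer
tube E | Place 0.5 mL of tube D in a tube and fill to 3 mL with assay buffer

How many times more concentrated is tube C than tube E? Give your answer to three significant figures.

150

Step 1: 0.3 mL + 1200 μL = 1.5 mL total → factor 1.5/0.3 = 5
Step 2: 40 μL + 280 μL = 320 μL total → factor 320/40 = 8
Step 3: 0.2 mL + 1.8 mL = 2 mL total → factor 2/0.2 = 10
Step 4: 30 μL brought to 750 μL → factor 750/30 = 25
Step 5: 0.5 mL brought to 3 mL → factor 3/0.5 = 6
Dilution factor to tube C = 400; to tube E = 60000
[tube C]/[tube E] = (factor to tube E)/(factor to tube C) = 60000/400 = 150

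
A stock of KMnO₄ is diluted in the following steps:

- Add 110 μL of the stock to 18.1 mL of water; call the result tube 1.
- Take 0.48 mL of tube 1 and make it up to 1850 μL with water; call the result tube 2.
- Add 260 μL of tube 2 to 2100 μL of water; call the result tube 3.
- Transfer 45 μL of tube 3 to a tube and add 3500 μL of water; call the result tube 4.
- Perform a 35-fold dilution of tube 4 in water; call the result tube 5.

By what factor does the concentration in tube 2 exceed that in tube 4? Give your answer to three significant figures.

715

Step 1: 110 μL + 18.1 mL = 18210 μL total → factor 18210/110 = 165.55
Step 2: 0.48 mL brought to 1850 μL → factor 1.85/0.48 = 3.8542
Step 3: 260 μL + 2100 μL = 2360 μL total → factor 2360/260 = 9.0769
Step 4: 45 μL + 3500 μL = 3545 μL total → factor 3545/45 = 78.778
Dilution factor to tube 2 = 638.04; to tube 4 = 4.5624 × 10^5
[tube 2]/[tube 4] = (factor to tube 4)/(factor to tube 2) = 4.5624 × 10^5/638.04 = 715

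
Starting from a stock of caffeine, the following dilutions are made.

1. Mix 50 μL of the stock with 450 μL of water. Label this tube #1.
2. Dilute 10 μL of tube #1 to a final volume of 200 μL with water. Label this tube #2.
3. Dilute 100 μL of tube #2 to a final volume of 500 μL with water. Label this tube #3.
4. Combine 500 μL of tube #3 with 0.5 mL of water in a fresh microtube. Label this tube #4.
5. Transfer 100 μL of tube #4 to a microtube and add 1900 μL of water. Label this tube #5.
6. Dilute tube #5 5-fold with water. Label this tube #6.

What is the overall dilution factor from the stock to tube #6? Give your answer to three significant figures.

Step 1: 50 μL + 450 μL = 500 μL total → factor 500/50 = 10
Step 2: 10 μL brought to 200 μL → factor 200/10 = 20
Step 3: 100 μL brought to 500 μL → factor 500/100 = 5
Step 4: 500 μL + 0.5 mL = 1000 μL total → factor 1000/500 = 2
Step 5: 100 μL + 1900 μL = 2000 μL total → factor 2000/100 = 20
Step 6: 5-fold → factor 5
Overall dilution factor = 10 × 20 × 5 × 2 × 20 × 5 = 2 × 10^5

2.00 × 10^5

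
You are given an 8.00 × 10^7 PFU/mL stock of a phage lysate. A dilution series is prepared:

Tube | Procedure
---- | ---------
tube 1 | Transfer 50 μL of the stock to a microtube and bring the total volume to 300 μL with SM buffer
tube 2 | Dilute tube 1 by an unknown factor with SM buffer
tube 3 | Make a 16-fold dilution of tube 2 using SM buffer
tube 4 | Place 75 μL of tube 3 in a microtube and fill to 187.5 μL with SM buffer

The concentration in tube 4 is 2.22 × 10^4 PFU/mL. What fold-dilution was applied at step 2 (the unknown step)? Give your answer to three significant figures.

15.0-fold

Step 1: 50 μL brought to 300 μL → factor 300/50 = 6
Step 2: unknown factor x
Step 3: 16-fold → factor 16
Step 4: 75 μL brought to 187.5 μL → factor 187.5/75 = 2.5
Product of known-step factors = 240
Overall factor = 8.00 × 10^7 PFU/mL / (2.22 × 10^4 PFU/mL) = 3603.6
x = 3603.6 / 240 = 15.0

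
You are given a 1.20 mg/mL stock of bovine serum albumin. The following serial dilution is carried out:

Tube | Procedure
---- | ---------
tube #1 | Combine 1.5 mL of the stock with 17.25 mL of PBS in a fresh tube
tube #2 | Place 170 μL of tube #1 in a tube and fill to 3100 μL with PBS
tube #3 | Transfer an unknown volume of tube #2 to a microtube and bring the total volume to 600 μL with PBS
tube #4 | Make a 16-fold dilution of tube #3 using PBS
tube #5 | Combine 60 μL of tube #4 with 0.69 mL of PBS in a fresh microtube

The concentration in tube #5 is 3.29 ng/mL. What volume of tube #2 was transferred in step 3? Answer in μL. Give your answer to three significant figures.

Step 1: 1.5 mL + 17.25 mL = 18.75 mL total → factor 18.75/1.5 = 12.5
Step 2: 170 μL brought to 3100 μL → factor 3100/170 = 18.235
Step 3: v brought to 600 μL → factor = 600 μL/v
Step 4: 16-fold → factor 16
Step 5: 60 μL + 0.69 mL = 750 μL total → factor 750/60 = 12.5
Product of known-step factors = 45588
Overall factor = 1.20 mg/mL / (3.29 ng/mL) = 3.6474 × 10^5
Step-3 factor = 3.6474 × 10^5 / 45588 = 8.0008
v = 600 μL / 8.0008 = 75.0 μL

75.0 μL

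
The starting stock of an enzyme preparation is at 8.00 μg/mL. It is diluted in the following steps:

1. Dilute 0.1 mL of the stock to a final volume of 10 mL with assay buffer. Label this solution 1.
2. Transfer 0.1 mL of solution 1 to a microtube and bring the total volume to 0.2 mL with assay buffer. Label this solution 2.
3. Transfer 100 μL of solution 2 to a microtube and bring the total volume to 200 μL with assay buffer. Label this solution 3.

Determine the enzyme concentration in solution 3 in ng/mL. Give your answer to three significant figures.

20.0 ng/mL

Step 1: 0.1 mL brought to 10 mL → factor 10/0.1 = 100
Step 2: 0.1 mL brought to 0.2 mL → factor 0.2/0.1 = 2
Step 3: 100 μL brought to 200 μL → factor 200/100 = 2
Overall dilution factor = 100 × 2 × 2 = 400
Final = 8.00 μg/mL / 400 = 0.02000 μg/mL = 20.0 ng/mL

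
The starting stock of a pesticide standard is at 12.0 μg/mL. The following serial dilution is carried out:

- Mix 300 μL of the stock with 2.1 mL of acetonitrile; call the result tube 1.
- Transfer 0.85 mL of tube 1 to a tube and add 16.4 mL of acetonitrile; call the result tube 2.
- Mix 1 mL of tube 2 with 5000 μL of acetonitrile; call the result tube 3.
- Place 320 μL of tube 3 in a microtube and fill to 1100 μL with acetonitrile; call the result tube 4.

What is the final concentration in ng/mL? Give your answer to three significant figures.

3.58 ng/mL

Step 1: 300 μL + 2.1 mL = 2400 μL total → factor 2400/300 = 8
Step 2: 0.85 mL + 16.4 mL = 17.25 mL total → factor 17.25/0.85 = 20.294
Step 3: 1 mL + 5000 μL = 6 mL total → factor 6/1 = 6
Step 4: 320 μL brought to 1100 μL → factor 1100/320 = 3.4375
Overall dilution factor = 8 × 20.294 × 6 × 3.4375 = 3348.5
Final = 12.0 μg/mL / 3348.5 = 0.003584 μg/mL = 3.58 ng/mL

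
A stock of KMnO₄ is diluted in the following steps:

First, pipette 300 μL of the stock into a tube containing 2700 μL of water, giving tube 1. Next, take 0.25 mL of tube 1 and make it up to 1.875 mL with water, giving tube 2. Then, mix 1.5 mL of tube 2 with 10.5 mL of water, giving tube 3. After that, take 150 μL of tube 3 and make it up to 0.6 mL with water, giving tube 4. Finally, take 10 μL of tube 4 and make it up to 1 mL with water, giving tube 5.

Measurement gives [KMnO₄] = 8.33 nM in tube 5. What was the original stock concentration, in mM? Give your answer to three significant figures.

Step 1: 300 μL + 2700 μL = 3000 μL total → factor 3000/300 = 10
Step 2: 0.25 mL brought to 1.875 mL → factor 1.875/0.25 = 7.5
Step 3: 1.5 mL + 10.5 mL = 12 mL total → factor 12/1.5 = 8
Step 4: 150 μL brought to 0.6 mL → factor 600/150 = 4
Step 5: 10 μL brought to 1 mL → factor 1000/10 = 100
Overall dilution factor = 10 × 7.5 × 8 × 4 × 100 = 2.4 × 10^5
Stock = 8.33 nM × 2.4 × 10^5 = 1.999 × 10^6 nM = 2.00 mM

2.00 mM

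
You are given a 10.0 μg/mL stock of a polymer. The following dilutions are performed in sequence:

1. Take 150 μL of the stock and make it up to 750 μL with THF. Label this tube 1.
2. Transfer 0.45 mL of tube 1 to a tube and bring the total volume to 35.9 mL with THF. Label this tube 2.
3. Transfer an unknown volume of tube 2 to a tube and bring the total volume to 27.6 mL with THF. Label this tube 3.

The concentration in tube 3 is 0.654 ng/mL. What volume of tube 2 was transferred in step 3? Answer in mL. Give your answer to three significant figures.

0.720 mL

Step 1: 150 μL brought to 750 μL → factor 750/150 = 5
Step 2: 0.45 mL brought to 35.9 mL → factor 35.9/0.45 = 79.778
Step 3: v brought to 27.6 mL → factor = 27.6 mL/v
Product of known-step factors = 398.89
Overall factor = 10.0 μg/mL / (0.654 ng/mL) = 15291
Step-3 factor = 15291 / 398.89 = 38.333
v = 27.6 mL / 38.333 = 0.720 mL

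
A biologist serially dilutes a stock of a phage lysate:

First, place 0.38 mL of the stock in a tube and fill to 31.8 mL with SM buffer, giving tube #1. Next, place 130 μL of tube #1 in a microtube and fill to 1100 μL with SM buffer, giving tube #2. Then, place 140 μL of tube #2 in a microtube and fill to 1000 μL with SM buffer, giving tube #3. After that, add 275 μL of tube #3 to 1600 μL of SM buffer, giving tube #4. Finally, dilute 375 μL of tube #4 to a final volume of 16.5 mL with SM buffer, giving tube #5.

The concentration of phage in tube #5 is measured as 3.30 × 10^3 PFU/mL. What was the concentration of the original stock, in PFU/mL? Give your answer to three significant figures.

Step 1: 0.38 mL brought to 31.8 mL → factor 31.8/0.38 = 83.684
Step 2: 130 μL brought to 1100 μL → factor 1100/130 = 8.4615
Step 3: 140 μL brought to 1000 μL → factor 1000/140 = 7.1429
Step 4: 275 μL + 1600 μL = 1875 μL total → factor 1875/275 = 6.8182
Step 5: 375 μL brought to 16.5 mL → factor 16500/375 = 44
Overall dilution factor = 83.684 × 8.4615 × 7.1429 × 6.8182 × 44 = 1.5174 × 10^6
Stock = 3.30 × 10^3 PFU/mL × 1.5174 × 10^6 = 5.01 × 10^9 PFU/mL

5.01 × 10^9 PFU/mL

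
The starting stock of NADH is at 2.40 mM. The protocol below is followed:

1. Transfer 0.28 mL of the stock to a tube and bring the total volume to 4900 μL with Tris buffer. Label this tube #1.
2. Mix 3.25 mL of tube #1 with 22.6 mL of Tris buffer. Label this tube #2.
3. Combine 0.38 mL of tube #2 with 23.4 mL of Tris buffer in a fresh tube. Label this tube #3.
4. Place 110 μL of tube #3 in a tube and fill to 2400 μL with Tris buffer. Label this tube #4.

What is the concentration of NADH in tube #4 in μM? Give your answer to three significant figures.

0.0126 μM

Step 1: 0.28 mL brought to 4900 μL → factor 4.9/0.28 = 17.5
Step 2: 3.25 mL + 22.6 mL = 25.85 mL total → factor 25.85/3.25 = 7.9538
Step 3: 0.38 mL + 23.4 mL = 23.78 mL total → factor 23.78/0.38 = 62.579
Step 4: 110 μL brought to 2400 μL → factor 2400/110 = 21.818
Overall dilution factor = 17.5 × 7.9538 × 62.579 × 21.818 = 1.9005 × 10^5
Final = 2.40 mM / 1.9005 × 10^5 = 1.263 × 10^-5 mM = 0.0126 μM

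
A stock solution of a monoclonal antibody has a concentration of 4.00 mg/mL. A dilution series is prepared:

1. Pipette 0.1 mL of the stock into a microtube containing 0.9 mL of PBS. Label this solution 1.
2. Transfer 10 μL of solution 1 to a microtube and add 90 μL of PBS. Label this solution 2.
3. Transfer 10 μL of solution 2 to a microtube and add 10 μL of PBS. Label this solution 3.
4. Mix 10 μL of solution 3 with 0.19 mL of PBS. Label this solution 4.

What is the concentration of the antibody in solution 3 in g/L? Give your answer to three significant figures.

0.0200 g/L

Step 1: 0.1 mL + 0.9 mL = 1 mL total → factor 1/0.1 = 10
Step 2: 10 μL + 90 μL = 100 μL total → factor 100/10 = 10
Step 3: 10 μL + 10 μL = 20 μL total → factor 20/10 = 2
Dilution factor through solution 3 = 10 × 10 × 2 = 200
[solution 3] = 4.00 mg/mL / 200 = 0.02000 mg/mL = 0.0200 g/L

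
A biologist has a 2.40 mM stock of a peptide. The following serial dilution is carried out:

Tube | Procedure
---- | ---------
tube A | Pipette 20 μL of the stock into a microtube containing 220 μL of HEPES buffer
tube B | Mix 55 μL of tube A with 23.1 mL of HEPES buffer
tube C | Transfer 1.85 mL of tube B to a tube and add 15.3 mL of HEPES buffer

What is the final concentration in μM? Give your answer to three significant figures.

0.0512 μM

Step 1: 20 μL + 220 μL = 240 μL total → factor 240/20 = 12
Step 2: 55 μL + 23.1 mL = 23155 μL total → factor 23155/55 = 421
Step 3: 1.85 mL + 15.3 mL = 17.15 mL total → factor 17.15/1.85 = 9.2703
Overall dilution factor = 12 × 421 × 9.2703 = 46833
Final = 2.40 mM / 46833 = 5.125 × 10^-5 mM = 0.0512 μM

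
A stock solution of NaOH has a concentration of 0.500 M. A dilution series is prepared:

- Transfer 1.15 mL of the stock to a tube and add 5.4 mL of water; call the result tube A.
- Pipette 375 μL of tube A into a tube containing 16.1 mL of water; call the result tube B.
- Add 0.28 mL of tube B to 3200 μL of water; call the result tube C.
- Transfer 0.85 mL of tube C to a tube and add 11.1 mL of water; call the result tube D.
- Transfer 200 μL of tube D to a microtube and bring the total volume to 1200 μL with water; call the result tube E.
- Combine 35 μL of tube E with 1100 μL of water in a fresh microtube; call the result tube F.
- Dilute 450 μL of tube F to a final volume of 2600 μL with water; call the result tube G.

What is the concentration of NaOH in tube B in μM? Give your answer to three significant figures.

Step 1: 1.15 mL + 5.4 mL = 6.55 mL total → factor 6.55/1.15 = 5.6957
Step 2: 375 μL + 16.1 mL = 16475 μL total → factor 16475/375 = 43.933
Dilution factor through tube B = 5.6957 × 43.933 = 250.23
[tube B] = 0.500 M / 250.23 = 0.001998 M = 2.00 × 10^3 μM

2.00 × 10^3 μM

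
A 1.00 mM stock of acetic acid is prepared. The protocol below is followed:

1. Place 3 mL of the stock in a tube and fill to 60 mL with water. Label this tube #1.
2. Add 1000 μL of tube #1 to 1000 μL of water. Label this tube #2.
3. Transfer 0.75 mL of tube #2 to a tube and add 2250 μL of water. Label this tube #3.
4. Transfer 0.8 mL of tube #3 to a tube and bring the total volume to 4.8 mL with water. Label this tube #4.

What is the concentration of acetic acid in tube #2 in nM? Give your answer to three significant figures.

2.50 × 10^4 nM

Step 1: 3 mL brought to 60 mL → factor 60/3 = 20
Step 2: 1000 μL + 1000 μL = 2000 μL total → factor 2000/1000 = 2
Dilution factor through tube #2 = 20 × 2 = 40
[tube #2] = 1.00 mM / 40 = 0.02500 mM = 2.50 × 10^4 nM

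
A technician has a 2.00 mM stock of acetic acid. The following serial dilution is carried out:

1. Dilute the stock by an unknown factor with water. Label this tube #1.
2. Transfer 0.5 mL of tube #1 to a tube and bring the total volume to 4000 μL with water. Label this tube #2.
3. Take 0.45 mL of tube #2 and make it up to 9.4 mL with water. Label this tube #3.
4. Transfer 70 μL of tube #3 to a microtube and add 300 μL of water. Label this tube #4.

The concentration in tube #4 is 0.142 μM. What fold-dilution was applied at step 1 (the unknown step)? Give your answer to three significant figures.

15.9-fold

Step 1: unknown factor x
Step 2: 0.5 mL brought to 4000 μL → factor 4/0.5 = 8
Step 3: 0.45 mL brought to 9.4 mL → factor 9.4/0.45 = 20.889
Step 4: 70 μL + 300 μL = 370 μL total → factor 370/70 = 5.2857
Product of known-step factors = 883.3
Overall factor = 2.00 mM / (0.142 μM) = 14085
x = 14085 / 883.3 = 15.9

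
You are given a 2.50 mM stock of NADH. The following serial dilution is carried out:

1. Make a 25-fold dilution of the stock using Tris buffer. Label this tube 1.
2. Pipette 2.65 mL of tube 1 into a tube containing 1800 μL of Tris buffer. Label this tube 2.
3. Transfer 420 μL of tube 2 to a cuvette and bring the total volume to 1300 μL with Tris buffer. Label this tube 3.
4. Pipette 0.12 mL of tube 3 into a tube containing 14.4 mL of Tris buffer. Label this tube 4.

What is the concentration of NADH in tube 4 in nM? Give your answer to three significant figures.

159 nM

Step 1: 25-fold → factor 25
Step 2: 2.65 mL + 1800 μL = 4.45 mL total → factor 4.45/2.65 = 1.6792
Step 3: 420 μL brought to 1300 μL → factor 1300/420 = 3.0952
Step 4: 0.12 mL + 14.4 mL = 14.52 mL total → factor 14.52/0.12 = 121
Overall dilution factor = 25 × 1.6792 × 3.0952 × 121 = 15723
Final = 2.50 mM / 15723 = 0.0001590 mM = 159 nM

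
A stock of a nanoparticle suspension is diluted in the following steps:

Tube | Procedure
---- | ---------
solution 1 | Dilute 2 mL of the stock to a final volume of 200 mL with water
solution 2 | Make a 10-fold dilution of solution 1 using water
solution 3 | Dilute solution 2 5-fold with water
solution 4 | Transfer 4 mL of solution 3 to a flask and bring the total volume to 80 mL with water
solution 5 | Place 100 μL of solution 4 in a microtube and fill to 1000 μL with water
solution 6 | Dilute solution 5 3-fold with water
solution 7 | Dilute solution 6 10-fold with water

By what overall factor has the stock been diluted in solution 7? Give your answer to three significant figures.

Step 1: 2 mL brought to 200 mL → factor 200/2 = 100
Step 2: 10-fold → factor 10
Step 3: 5-fold → factor 5
Step 4: 4 mL brought to 80 mL → factor 80/4 = 20
Step 5: 100 μL brought to 1000 μL → factor 1000/100 = 10
Step 6: 3-fold → factor 3
Step 7: 10-fold → factor 10
Overall dilution factor = 100 × 10 × 5 × 20 × 10 × 3 × 10 = 3 × 10^7

3.00 × 10^7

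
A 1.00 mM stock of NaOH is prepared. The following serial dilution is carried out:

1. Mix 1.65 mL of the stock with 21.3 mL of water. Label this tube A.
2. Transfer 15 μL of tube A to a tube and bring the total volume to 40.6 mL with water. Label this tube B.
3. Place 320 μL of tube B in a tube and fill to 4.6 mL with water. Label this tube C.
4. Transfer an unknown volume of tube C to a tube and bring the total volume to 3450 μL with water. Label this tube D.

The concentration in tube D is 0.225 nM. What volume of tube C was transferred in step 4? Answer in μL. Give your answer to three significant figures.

420 μL

Step 1: 1.65 mL + 21.3 mL = 22.95 mL total → factor 22.95/1.65 = 13.909
Step 2: 15 μL brought to 40.6 mL → factor 40600/15 = 2706.7
Step 3: 320 μL brought to 4.6 mL → factor 4600/320 = 14.375
Step 4: v brought to 3450 μL → factor = 3450 μL/v
Product of known-step factors = 5.4118 × 10^5
Overall factor = 1.00 mM / (0.225 nM) = 4.4444 × 10^6
Step-4 factor = 4.4444 × 10^6 / 5.4118 × 10^5 = 8.2125
v = 3450 μL / 8.2125 = 420 μL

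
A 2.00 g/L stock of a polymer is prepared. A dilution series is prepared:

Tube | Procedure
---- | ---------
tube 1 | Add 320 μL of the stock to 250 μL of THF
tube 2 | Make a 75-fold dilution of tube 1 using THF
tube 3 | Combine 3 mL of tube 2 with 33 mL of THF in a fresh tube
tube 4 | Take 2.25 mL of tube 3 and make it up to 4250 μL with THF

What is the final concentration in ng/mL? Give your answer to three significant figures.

Step 1: 320 μL + 250 μL = 570 μL total → factor 570/320 = 1.7812
Step 2: 75-fold → factor 75
Step 3: 3 mL + 33 mL = 36 mL total → factor 36/3 = 12
Step 4: 2.25 mL brought to 4250 μL → factor 4.25/2.25 = 1.8889
Overall dilution factor = 1.7812 × 75 × 12 × 1.8889 = 3028.1
Final = 2.00 g/L / 3028.1 = 0.0006605 g/L = 660 ng/mL

660 ng/mL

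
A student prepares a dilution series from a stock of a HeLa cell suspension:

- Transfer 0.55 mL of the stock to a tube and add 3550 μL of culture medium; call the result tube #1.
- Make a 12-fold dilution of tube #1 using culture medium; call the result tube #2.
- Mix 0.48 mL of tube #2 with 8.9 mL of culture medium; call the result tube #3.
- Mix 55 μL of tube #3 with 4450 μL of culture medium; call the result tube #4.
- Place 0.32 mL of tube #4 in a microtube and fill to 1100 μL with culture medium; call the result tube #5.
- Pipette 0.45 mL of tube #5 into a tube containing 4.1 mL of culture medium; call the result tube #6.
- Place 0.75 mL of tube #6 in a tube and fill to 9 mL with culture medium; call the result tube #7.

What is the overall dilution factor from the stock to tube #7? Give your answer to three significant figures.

5.97 × 10^7

Step 1: 0.55 mL + 3550 μL = 4.1 mL total → factor 4.1/0.55 = 7.4545
Step 2: 12-fold → factor 12
Step 3: 0.48 mL + 8.9 mL = 9.38 mL total → factor 9.38/0.48 = 19.542
Step 4: 55 μL + 4450 μL = 4505 μL total → factor 4505/55 = 81.909
Step 5: 0.32 mL brought to 1100 μL → factor 1.1/0.32 = 3.4375
Step 6: 0.45 mL + 4.1 mL = 4.55 mL total → factor 4.55/0.45 = 10.111
Step 7: 0.75 mL brought to 9 mL → factor 9/0.75 = 12
Overall dilution factor = 7.4545 × 12 × 19.542 × 81.909 × 3.4375 × 10.111 × 12 = 5.972 × 10^7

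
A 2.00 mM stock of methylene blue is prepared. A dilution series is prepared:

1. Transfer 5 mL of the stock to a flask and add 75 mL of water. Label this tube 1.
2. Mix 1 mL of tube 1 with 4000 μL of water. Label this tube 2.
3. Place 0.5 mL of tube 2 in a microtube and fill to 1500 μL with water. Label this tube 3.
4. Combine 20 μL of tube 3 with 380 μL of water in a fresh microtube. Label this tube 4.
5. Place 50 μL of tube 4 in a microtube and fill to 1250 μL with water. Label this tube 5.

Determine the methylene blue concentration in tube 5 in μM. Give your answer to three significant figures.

Step 1: 5 mL + 75 mL = 80 mL total → factor 80/5 = 16
Step 2: 1 mL + 4000 μL = 5 mL total → factor 5/1 = 5
Step 3: 0.5 mL brought to 1500 μL → factor 1.5/0.5 = 3
Step 4: 20 μL + 380 μL = 400 μL total → factor 400/20 = 20
Step 5: 50 μL brought to 1250 μL → factor 1250/50 = 25
Overall dilution factor = 16 × 5 × 3 × 20 × 25 = 1.2 × 10^5
Final = 2.00 mM / 1.2 × 10^5 = 1.667 × 10^-5 mM = 0.0167 μM

0.0167 μM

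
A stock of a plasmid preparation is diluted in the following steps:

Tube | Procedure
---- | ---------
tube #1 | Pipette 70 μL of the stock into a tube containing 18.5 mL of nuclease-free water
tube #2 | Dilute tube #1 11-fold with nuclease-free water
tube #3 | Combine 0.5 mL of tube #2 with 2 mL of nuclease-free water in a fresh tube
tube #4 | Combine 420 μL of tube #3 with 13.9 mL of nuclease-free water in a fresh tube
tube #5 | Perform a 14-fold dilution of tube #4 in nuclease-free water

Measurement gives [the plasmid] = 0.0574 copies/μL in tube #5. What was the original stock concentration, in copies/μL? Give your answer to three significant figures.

4.00 × 10^5 copies/μL

Step 1: 70 μL + 18.5 mL = 18570 μL total → factor 18570/70 = 265.29
Step 2: 11-fold → factor 11
Step 3: 0.5 mL + 2 mL = 2.5 mL total → factor 2.5/0.5 = 5
Step 4: 420 μL + 13.9 mL = 14320 μL total → factor 14320/420 = 34.095
Step 5: 14-fold → factor 14
Overall dilution factor = 265.29 × 11 × 5 × 34.095 × 14 = 6.9646 × 10^6
Stock = 0.0574 copies/μL × 6.9646 × 10^6 = 4.00 × 10^5 copies/μL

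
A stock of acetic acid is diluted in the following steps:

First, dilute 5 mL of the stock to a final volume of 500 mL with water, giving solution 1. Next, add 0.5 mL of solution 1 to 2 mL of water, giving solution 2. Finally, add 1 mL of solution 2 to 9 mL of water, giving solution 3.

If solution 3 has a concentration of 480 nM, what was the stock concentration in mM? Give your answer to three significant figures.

2.40 mM

Step 1: 5 mL brought to 500 mL → factor 500/5 = 100
Step 2: 0.5 mL + 2 mL = 2.5 mL total → factor 2.5/0.5 = 5
Step 3: 1 mL + 9 mL = 10 mL total → factor 10/1 = 10
Overall dilution factor = 100 × 5 × 10 = 5000
Stock = 480 nM × 5000 = 2.400 × 10^6 nM = 2.40 mM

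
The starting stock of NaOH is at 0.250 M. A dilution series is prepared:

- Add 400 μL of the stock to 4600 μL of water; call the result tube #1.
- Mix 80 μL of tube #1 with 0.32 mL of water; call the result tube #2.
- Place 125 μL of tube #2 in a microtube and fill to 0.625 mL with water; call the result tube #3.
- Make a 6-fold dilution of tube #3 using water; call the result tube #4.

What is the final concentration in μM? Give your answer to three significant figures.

Step 1: 400 μL + 4600 μL = 5000 μL total → factor 5000/400 = 12.5
Step 2: 80 μL + 0.32 mL = 400 μL total → factor 400/80 = 5
Step 3: 125 μL brought to 0.625 mL → factor 625/125 = 5
Step 4: 6-fold → factor 6
Overall dilution factor = 12.5 × 5 × 5 × 6 = 1875
Final = 0.250 M / 1875 = 0.0001333 M = 133 μM

133 μM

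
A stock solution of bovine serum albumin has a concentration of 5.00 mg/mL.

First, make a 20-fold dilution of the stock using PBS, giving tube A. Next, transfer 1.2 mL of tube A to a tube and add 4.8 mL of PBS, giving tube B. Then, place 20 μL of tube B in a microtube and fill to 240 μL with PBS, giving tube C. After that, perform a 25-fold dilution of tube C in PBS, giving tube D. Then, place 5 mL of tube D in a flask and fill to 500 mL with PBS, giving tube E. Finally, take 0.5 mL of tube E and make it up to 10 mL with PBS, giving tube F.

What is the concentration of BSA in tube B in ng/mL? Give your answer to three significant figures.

Step 1: 20-fold → factor 20
Step 2: 1.2 mL + 4.8 mL = 6 mL total → factor 6/1.2 = 5
Dilution factor through tube B = 20 × 5 = 100
[tube B] = 5.00 mg/mL / 100 = 0.05000 mg/mL = 5.00 × 10^4 ng/mL

5.00 × 10^4 ng/mL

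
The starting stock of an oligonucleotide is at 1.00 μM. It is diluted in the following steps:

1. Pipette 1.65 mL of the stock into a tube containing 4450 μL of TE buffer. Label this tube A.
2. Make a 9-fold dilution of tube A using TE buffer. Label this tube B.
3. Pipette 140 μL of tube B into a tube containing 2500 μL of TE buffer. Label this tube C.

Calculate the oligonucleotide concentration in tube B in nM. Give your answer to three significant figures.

Step 1: 1.65 mL + 4450 μL = 6.1 mL total → factor 6.1/1.65 = 3.697
Step 2: 9-fold → factor 9
Dilution factor through tube B = 3.697 × 9 = 33.273
[tube B] = 1.00 μM / 33.273 = 0.03005 μM = 30.1 nM

30.1 nM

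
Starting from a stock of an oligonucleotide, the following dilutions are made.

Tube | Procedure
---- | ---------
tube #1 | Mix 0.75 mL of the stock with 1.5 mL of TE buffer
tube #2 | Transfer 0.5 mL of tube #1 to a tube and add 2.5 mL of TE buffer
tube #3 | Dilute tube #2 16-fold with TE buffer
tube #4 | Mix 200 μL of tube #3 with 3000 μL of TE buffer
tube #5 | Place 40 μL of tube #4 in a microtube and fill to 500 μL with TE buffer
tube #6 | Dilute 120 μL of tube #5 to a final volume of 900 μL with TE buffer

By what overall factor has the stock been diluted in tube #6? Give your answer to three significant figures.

Step 1: 0.75 mL + 1.5 mL = 2.25 mL total → factor 2.25/0.75 = 3
Step 2: 0.5 mL + 2.5 mL = 3 mL total → factor 3/0.5 = 6
Step 3: 16-fold → factor 16
Step 4: 200 μL + 3000 μL = 3200 μL total → factor 3200/200 = 16
Step 5: 40 μL brought to 500 μL → factor 500/40 = 12.5
Step 6: 120 μL brought to 900 μL → factor 900/120 = 7.5
Overall dilution factor = 3 × 6 × 16 × 16 × 12.5 × 7.5 = 4.32 × 10^5

4.32 × 10^5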